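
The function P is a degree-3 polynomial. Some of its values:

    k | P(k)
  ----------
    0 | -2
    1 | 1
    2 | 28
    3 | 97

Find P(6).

736

Write P(k) = ak³ + bk² + ck + d; the 4 given values yield a linear system in the 4 coefficients.
Solving, P(k) = 3k³ + 3k² - 3k - 2.
Then P(6) = 736.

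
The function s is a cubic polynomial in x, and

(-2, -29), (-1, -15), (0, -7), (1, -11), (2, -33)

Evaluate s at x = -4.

-51

First differences: 14, 8, -4, -22. Second differences: -6, -12, -18. Third differences: -6, -6.
Level-3 differences are constant, so s has degree 3.
Fitting a degree-3 polynomial gives s(x) = -x³ - 6x² + 3x - 7.
Then s(-4) = -51.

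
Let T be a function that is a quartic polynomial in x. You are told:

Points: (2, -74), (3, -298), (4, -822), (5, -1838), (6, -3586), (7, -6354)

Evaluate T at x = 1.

First differences: -224, -524, -1016, -1748, -2768. Second differences: -300, -492, -732, -1020. Third differences: -192, -240, -288. Fourth differences: -48, -48.
Level-4 differences are constant, so T has degree 4.
Fitting a degree-4 polynomial gives T(x) = -2x^4 - 4x³ - 4x² + 2x + 2.
Then T(1) = -6.

-6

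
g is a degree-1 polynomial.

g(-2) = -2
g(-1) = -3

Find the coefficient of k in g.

Write g(k) = ak + b; the 2 given values yield a linear system in the 2 coefficients.
Solving, g(k) = -k - 4.
The coefficient of k is -1.

-1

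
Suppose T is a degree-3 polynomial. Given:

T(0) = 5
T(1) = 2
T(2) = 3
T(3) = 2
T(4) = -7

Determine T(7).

-142

First differences: -3, 1, -1, -9. Second differences: 4, -2, -8. Third differences: -6, -6.
Level-3 differences are constant, so T has degree 3.
Fitting a degree-3 polynomial gives T(n) = -n³ + 5n² - 7n + 5.
Then T(7) = -142.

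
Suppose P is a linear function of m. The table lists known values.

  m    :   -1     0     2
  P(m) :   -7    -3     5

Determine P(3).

9

Write P(m) = am + b; the 3 given values yield a linear system in the 2 coefficients.
Solving, P(m) = 4m - 3.
Then P(3) = 9.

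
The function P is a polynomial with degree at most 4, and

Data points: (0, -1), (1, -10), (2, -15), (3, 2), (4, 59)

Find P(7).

First differences: -9, -5, 17, 57. Second differences: 4, 22, 40. Third differences: 18, 18.
Level-3 differences are constant, so P has degree 3.
Fitting a degree-3 polynomial gives P(k) = 3k³ - 7k² - 5k - 1.
Then P(7) = 650.

650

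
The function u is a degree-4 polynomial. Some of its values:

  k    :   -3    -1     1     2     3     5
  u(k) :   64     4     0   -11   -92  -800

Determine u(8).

-5117

Write u(k) = ak^4 + bk³ + ck² + dk + e; the 6 given values yield a linear system in the 5 coefficients.
Solving, u(k) = -k^4 - 3k³ + 8k² + k - 5.
Then u(8) = -5117.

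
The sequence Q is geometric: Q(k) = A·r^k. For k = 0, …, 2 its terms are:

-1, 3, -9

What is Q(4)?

-81

Consecutive ratio: 3/(-1) = -3, and -9/3 = -3, so r = -3.
Then A·(-3)^0 = -1 gives A = -1, and Q(k) = -1·(-3)^k.
Q(4) = -1·(-3)^4 = -81.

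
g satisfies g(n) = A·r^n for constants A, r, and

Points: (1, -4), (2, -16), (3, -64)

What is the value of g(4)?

-256

Consecutive ratio: -16/(-4) = 4, and -64/(-16) = 4, so r = 4.
Then A·4^1 = -4 gives A = -1, and g(n) = -1·4^n.
g(4) = -1·4^4 = -256.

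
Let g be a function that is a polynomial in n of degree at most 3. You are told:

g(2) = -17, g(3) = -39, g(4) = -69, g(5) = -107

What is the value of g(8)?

First differences: -22, -30, -38. Second differences: -8, -8.
Level-2 differences are constant, so g has degree 2.
Fitting a degree-2 polynomial gives g(n) = -4n² - 2n + 3.
Then g(8) = -269.

-269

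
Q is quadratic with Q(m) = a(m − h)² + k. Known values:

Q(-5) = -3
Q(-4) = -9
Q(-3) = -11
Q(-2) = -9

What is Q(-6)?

7

First differences -6, -2, 2; second difference 4 = 2a, so a = 2.
Expanding, the m-coefficient is −2ah = -4h; matching it to the data gives h = -3, and then k = -11.
So Q(m) = 2(m + 3)² − 11.
Q(-6) = 2·(-3)² − 11 = 7.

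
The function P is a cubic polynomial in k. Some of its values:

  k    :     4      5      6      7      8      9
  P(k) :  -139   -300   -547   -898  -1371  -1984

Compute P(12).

First differences: -161, -247, -351, -473, -613. Second differences: -86, -104, -122, -140. Third differences: -18, -18, -18.
Level-3 differences are constant, so P has degree 3.
Fitting a degree-3 polynomial gives P(k) = -3k³ + 2k² + 4k + 5.
Then P(12) = -4843.

-4843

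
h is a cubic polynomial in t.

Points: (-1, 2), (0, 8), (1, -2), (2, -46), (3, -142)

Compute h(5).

First differences: 6, -10, -44, -96. Second differences: -16, -34, -52. Third differences: -18, -18.
Level-3 differences are constant, so h has degree 3.
Fitting a degree-3 polynomial gives h(t) = -3t³ - 8t² + t + 8.
Then h(5) = -562.

-562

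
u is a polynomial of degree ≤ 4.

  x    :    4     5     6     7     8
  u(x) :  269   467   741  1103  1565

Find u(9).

2139

First differences: 198, 274, 362, 462. Second differences: 76, 88, 100. Third differences: 12, 12.
Level-3 differences are constant, so u has degree 3.
Fitting a degree-3 polynomial gives u(x) = 2x³ + 8x² + 4x - 3.
Then u(9) = 2139.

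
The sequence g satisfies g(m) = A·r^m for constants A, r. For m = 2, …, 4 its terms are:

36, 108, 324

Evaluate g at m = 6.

Consecutive ratio: 108/36 = 3, and 324/108 = 3, so r = 3.
Then A·3^2 = 36 gives A = 4, and g(m) = 4·3^m.
g(6) = 4·3^6 = 2916.

2916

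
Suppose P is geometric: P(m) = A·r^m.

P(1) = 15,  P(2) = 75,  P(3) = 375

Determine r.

Consecutive ratio: 75/15 = 5, and 375/75 = 5, so r = 5.
Then A·5^1 = 15 gives A = 3, and P(m) = 3·5^m.

5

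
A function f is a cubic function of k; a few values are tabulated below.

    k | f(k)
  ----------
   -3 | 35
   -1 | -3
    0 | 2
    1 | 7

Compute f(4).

-98

Write f(k) = ak³ + bk² + ck + d; the 4 given values yield a linear system in the 4 coefficients.
Solving, f(k) = -2k³ + 7k + 2.
Then f(4) = -98.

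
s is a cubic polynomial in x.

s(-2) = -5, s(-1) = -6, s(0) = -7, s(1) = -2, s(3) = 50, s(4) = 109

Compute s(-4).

Write s(x) = ax³ + bx² + cx + d; the 6 given values yield a linear system in the 4 coefficients.
Solving, s(x) = x³ + 3x² + x - 7.
Then s(-4) = -27.

-27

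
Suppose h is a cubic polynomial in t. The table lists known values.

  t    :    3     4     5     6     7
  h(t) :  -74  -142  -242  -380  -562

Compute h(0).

-2

First differences: -68, -100, -138, -182. Second differences: -32, -38, -44. Third differences: -6, -6.
Level-3 differences are constant, so h has degree 3.
Fitting a degree-3 polynomial gives h(t) = -t³ - 4t² - 3t - 2.
Then h(0) = -2.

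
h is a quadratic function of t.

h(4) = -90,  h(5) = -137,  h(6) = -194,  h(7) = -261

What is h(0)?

-2

First differences: -47, -57, -67. Second differences: -10, -10.
Level-2 differences are constant, so h has degree 2.
Fitting a degree-2 polynomial gives h(t) = -5t² - 2t - 2.
The constant term is h(0) = -2.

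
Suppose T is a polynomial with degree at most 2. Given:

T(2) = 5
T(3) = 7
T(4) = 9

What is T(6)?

13

Write T(m) = am² + bm + c; the 3 given values yield a linear system in the 3 coefficients.
Solving, the leading coefficient vanishes, and T(m) = 2m + 1.
Then T(6) = 13.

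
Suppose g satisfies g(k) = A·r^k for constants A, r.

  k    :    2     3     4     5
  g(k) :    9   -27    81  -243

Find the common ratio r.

-3

Consecutive ratio: -27/9 = -3, and 81/(-27) = -3, so r = -3.
Then A·(-3)^2 = 9 gives A = 1, and g(k) = 1·(-3)^k.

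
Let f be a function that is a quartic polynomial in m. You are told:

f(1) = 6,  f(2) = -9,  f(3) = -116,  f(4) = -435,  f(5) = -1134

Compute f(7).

Write f(m) = am^4 + bm³ + cm² + dm + e; the 5 given values yield a linear system in the 5 coefficients.
Solving, f(m) = -2m^4 + 4m² + 3m + 1.
Then f(7) = -4584.

-4584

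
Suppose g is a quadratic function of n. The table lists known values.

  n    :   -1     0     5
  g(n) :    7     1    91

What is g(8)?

Write g(n) = an² + bn + c; the 3 given values yield a linear system in the 3 coefficients.
Solving, g(n) = 4n² - 2n + 1.
Then g(8) = 241.

241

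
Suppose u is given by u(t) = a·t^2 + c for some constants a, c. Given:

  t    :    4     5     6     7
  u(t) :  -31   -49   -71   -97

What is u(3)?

From u(4) = -31 and u(5) = -49: 16a + c = -31 and 25a + c = -49.
Subtracting: 9a = -18, so a = -2; then c = -31 − (-2)·16 = 1.
So u(t) = -2t² + 1, and u(3) = -17.

-17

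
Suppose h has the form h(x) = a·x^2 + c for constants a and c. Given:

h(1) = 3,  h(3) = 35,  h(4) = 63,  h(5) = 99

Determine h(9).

From h(1) = 3 and h(3) = 35: 1a + c = 3 and 9a + c = 35.
Subtracting: 8a = 32, so a = 4; then c = 3 − 4·1 = -1.
So h(x) = 4x² − 1, and h(9) = 323.

323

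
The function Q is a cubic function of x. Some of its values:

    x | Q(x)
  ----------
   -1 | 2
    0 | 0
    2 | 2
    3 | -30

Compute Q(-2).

Write Q(x) = ax³ + bx² + cx + d; the 4 given values yield a linear system in the 4 coefficients.
Solving, Q(x) = -3x³ + 4x² + 5x.
Then Q(-2) = 30.

30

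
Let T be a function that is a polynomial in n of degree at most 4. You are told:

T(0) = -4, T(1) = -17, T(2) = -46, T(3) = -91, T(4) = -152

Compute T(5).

First differences: -13, -29, -45, -61. Second differences: -16, -16, -16.
Level-2 differences are constant, so T has degree 2.
Fitting a degree-2 polynomial gives T(n) = -8n² - 5n - 4.
Then T(5) = -229.

-229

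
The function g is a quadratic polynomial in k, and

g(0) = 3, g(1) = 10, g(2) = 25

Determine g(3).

Write g(k) = ak² + bk + c; the 3 given values yield a linear system in the 3 coefficients.
Solving, g(k) = 4k² + 3k + 3.
Then g(3) = 48.

48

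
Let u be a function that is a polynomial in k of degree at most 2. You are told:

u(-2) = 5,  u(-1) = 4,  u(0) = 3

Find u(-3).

6

First differences: -1, -1.
Level-1 differences are constant, so u has degree 1.
Fitting a degree-1 polynomial gives u(k) = -k + 3.
Then u(-3) = 6.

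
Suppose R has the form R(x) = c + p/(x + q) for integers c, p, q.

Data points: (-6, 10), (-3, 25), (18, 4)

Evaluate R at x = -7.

9

(R(x) − c)(x + q) = p for each data point; the three points give a linear system in c and q, then p follows.
Solving: c = 5, q = 2, p = -20, so R(x) = 5 − 20/(x + 2).
Then R(-7) = 5 − 20/(-5) = 9.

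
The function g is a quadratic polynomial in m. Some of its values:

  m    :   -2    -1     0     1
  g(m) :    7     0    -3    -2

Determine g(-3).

Write g(m) = am² + bm + c; the 4 given values yield a linear system in the 3 coefficients.
Solving, g(m) = 2m² - m - 3.
Then g(-3) = 18.

18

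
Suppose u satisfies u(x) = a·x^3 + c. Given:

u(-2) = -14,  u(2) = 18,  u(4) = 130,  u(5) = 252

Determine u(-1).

0

From u(-2) = -14 and u(2) = 18: -8a + c = -14 and 8a + c = 18.
Subtracting: 16a = 32, so a = 2; then c = -14 − 2·(-8) = 2.
So u(x) = 2x³ + 2, and u(-1) = 0.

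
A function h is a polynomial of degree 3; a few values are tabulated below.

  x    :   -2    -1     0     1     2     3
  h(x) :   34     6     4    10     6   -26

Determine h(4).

-104

Write h(x) = ax³ + bx² + cx + d; the 6 given values yield a linear system in the 4 coefficients.
Solving, h(x) = -3x³ + 4x² + 5x + 4.
Then h(4) = -104.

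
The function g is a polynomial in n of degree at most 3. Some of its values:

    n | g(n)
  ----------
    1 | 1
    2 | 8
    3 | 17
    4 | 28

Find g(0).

Write g(n) = an³ + bn² + cn + d; the 4 given values yield a linear system in the 4 coefficients.
Solving, the leading coefficient vanishes, and g(n) = n² + 4n - 4.
Then g(0) = -4.

-4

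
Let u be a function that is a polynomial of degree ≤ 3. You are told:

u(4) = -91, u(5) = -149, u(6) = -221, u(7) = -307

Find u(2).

-17

First differences: -58, -72, -86. Second differences: -14, -14.
Level-2 differences are constant, so u has degree 2.
Fitting a degree-2 polynomial gives u(n) = -7n² + 5n + 1.
Then u(2) = -17.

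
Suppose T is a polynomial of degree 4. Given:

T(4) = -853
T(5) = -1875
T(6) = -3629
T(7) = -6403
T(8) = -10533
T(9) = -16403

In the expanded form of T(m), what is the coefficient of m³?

-4

Write T(m) = am^4 + bm³ + cm² + dm + e; the 6 given values yield a linear system in the 5 coefficients.
Solving, T(m) = -2m^4 - 4m³ - 4m² - 4m - 5.
The coefficient of m³ is -4.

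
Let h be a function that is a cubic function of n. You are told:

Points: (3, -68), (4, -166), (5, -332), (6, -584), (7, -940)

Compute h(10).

First differences: -98, -166, -252, -356. Second differences: -68, -86, -104. Third differences: -18, -18.
Level-3 differences are constant, so h has degree 3.
Fitting a degree-3 polynomial gives h(n) = -3n³ + 2n² - n - 2.
Then h(10) = -2812.

-2812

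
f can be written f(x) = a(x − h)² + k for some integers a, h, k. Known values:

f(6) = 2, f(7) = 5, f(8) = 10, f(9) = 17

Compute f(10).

26

First differences 3, 5, 7; second difference 2 = 2a, so a = 1.
Expanding, the x-coefficient is −2ah = -2h; matching it to the data gives h = 5, and then k = 1.
So f(x) = 1(x − 5)² + 1.
f(10) = 1·5² + 1 = 26.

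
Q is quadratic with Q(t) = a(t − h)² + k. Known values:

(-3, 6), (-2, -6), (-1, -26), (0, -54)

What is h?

First differences -12, -20, -28; second difference -8 = 2a, so a = -4.
Expanding, the t-coefficient is −2ah = 8h; matching it to the data gives h = -4, and then k = 10.
So Q(t) = -4(t + 4)² + 10.
Hence h = -4.

-4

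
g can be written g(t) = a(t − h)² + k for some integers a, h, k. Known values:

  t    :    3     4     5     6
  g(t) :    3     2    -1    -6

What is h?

3

First differences -1, -3, -5; second difference -2 = 2a, so a = -1.
Expanding, the t-coefficient is −2ah = 2h; matching it to the data gives h = 3, and then k = 3.
So g(t) = -1(t − 3)² + 3.
Hence h = 3.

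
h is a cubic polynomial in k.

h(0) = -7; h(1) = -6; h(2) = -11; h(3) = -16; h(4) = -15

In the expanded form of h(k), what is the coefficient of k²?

First differences: 1, -5, -5, 1. Second differences: -6, 0, 6. Third differences: 6, 6.
Level-3 differences are constant, so h has degree 3.
Fitting a degree-3 polynomial gives h(k) = k³ - 6k² + 6k - 7.
The coefficient of k² is -6.

-6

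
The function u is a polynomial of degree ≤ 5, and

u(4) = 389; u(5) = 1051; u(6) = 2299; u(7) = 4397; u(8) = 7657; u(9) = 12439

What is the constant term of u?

Write u(m) = am^5 + bm^4 + cm³ + dm² + em + p; the 6 given values yield a linear system in the 6 coefficients.
Solving, the leading coefficient vanishes, and u(m) = 2m^4 - 9m² + 5m + 1.
The constant term is u(0) = 1.

1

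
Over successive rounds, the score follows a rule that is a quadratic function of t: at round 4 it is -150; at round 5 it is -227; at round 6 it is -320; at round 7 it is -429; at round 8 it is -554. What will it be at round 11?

Write the value at t as P(t).
First differences: -77, -93, -109, -125. Second differences: -16, -16, -16.
Level-2 differences are constant, so P has degree 2.
Fitting a degree-2 polynomial gives P(t) = -8t² - 5t - 2.
Then P(11) = -1025.

-1025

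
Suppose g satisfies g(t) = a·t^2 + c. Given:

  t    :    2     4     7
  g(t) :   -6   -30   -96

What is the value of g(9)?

From g(2) = -6 and g(4) = -30: 4a + c = -6 and 16a + c = -30.
Subtracting: 12a = -24, so a = -2; then c = -6 − (-2)·4 = 2.
So g(t) = -2t² + 2, and g(9) = -160.

-160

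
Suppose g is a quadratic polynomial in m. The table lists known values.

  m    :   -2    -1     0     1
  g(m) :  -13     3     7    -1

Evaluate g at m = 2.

-21

First differences: 16, 4, -8. Second differences: -12, -12.
Level-2 differences are constant, so g has degree 2.
Fitting a degree-2 polynomial gives g(m) = -6m² - 2m + 7.
Then g(2) = -21.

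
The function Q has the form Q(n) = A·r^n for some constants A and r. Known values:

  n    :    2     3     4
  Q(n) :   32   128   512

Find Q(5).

2048

Consecutive ratio: 128/32 = 4, and 512/128 = 4, so r = 4.
Then A·4^2 = 32 gives A = 2, and Q(n) = 2·4^n.
Q(5) = 2·4^5 = 2048.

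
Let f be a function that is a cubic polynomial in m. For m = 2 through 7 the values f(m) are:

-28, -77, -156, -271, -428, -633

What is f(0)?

4

First differences: -49, -79, -115, -157, -205. Second differences: -30, -36, -42, -48. Third differences: -6, -6, -6.
Level-3 differences are constant, so f has degree 3.
Fitting a degree-3 polynomial gives f(m) = -m³ - 6m² + 4.
The constant term is f(0) = 4.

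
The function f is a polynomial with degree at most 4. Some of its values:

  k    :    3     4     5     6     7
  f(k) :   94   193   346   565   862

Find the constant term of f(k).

First differences: 99, 153, 219, 297. Second differences: 54, 66, 78. Third differences: 12, 12.
Level-3 differences are constant, so f has degree 3.
Fitting a degree-3 polynomial gives f(k) = 2k³ + 3k² + 4k + 1.
The constant term is f(0) = 1.

1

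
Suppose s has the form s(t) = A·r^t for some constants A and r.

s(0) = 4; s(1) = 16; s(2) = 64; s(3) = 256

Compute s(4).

1024

Consecutive ratio: 16/4 = 4, and 64/16 = 4, so r = 4.
Then A·4^0 = 4 gives A = 4, and s(t) = 4·4^t.
s(4) = 4·4^4 = 1024.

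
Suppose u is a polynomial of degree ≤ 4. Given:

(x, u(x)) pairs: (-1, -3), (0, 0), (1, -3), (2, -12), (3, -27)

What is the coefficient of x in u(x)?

Write u(x) = ax^4 + bx³ + cx² + dx + e; the 5 given values yield a linear system in the 5 coefficients.
Solving, the top 2 coefficients vanish, and u(x) = -3x².
The coefficient of x is 0.

0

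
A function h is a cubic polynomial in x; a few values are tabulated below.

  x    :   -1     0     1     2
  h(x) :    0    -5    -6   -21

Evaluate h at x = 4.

-165

Write h(x) = ax³ + bx² + cx + d; the 4 given values yield a linear system in the 4 coefficients.
Solving, h(x) = -3x³ + 2x² - 5.
Then h(4) = -165.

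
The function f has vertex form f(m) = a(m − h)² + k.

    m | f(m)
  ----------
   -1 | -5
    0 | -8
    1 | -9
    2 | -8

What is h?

1

First differences -3, -1, 1; second difference 2 = 2a, so a = 1.
Expanding, the m-coefficient is −2ah = -2h; matching it to the data gives h = 1, and then k = -9.
So f(m) = 1(m − 1)² − 9.
Hence h = 1.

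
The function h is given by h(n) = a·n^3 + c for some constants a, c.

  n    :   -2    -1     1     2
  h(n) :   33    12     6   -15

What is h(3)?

From h(-2) = 33 and h(-1) = 12: -8a + c = 33 and -1a + c = 12.
Subtracting: 7a = -21, so a = -3; then c = 33 − (-3)·(-8) = 9.
So h(n) = -3n³ + 9, and h(3) = -72.

-72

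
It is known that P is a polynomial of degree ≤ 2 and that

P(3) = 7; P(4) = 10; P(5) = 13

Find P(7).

19

First differences: 3, 3.
Level-1 differences are constant, so P has degree 1.
Fitting a degree-1 polynomial gives P(m) = 3m - 2.
Then P(7) = 19.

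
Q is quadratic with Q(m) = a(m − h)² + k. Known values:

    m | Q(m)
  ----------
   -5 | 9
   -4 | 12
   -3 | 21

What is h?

-5

First differences 3, 9; second difference 6 = 2a, so a = 3.
Expanding, the m-coefficient is −2ah = -6h; matching it to the data gives h = -5, and then k = 9.
So Q(m) = 3(m + 5)² + 9.
Hence h = -5.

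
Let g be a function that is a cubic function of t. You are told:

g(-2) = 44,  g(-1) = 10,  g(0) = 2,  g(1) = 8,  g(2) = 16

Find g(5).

-68

First differences: -34, -8, 6, 8. Second differences: 26, 14, 2. Third differences: -12, -12.
Level-3 differences are constant, so g has degree 3.
Fitting a degree-3 polynomial gives g(t) = -2t³ + 7t² + t + 2.
Then g(5) = -68.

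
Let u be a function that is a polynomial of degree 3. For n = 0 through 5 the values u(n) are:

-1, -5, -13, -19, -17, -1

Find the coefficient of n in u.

First differences: -4, -8, -6, 2, 16. Second differences: -4, 2, 8, 14. Third differences: 6, 6, 6.
Level-3 differences are constant, so u has degree 3.
Fitting a degree-3 polynomial gives u(n) = n³ - 5n² - 1.
The coefficient of n is 0.

0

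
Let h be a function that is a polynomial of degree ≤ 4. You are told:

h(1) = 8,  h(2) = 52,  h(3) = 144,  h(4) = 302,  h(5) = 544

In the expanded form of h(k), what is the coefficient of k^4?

0

First differences: 44, 92, 158, 242. Second differences: 48, 66, 84. Third differences: 18, 18.
Level-3 differences are constant, so h has degree 3.
Fitting a degree-3 polynomial gives h(k) = 3k³ + 6k² + 5k - 6.
The coefficient of k^4 is 0.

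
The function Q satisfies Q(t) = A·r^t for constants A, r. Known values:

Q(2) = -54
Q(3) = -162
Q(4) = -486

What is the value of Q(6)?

-4374

Consecutive ratio: -162/(-54) = 3, and -486/(-162) = 3, so r = 3.
Then A·3^2 = -54 gives A = -6, and Q(t) = -6·3^t.
Q(6) = -6·3^6 = -4374.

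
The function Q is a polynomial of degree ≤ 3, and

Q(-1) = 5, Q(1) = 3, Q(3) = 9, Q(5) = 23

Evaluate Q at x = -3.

Write Q(x) = ax³ + bx² + cx + d; the 4 given values yield a linear system in the 4 coefficients.
Solving, the leading coefficient vanishes, and Q(x) = x² - x + 3.
Then Q(-3) = 15.

15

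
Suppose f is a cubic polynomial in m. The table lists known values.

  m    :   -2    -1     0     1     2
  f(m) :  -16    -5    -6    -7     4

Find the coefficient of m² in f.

0

First differences: 11, -1, -1, 11. Second differences: -12, 0, 12. Third differences: 12, 12.
Level-3 differences are constant, so f has degree 3.
Fitting a degree-3 polynomial gives f(m) = 2m³ - 3m - 6.
The coefficient of m² is 0.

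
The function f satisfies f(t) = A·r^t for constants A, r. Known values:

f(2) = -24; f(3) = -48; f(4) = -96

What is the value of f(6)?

-384

Consecutive ratio: -48/(-24) = 2, and -96/(-48) = 2, so r = 2.
Then A·2^2 = -24 gives A = -6, and f(t) = -6·2^t.
f(6) = -6·2^6 = -384.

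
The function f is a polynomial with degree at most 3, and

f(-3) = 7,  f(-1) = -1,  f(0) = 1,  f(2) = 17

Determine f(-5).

31

Write f(n) = an³ + bn² + cn + d; the 4 given values yield a linear system in the 4 coefficients.
Solving, the leading coefficient vanishes, and f(n) = 2n² + 4n + 1.
Then f(-5) = 31.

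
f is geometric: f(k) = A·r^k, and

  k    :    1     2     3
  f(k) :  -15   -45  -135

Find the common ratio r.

3

Consecutive ratio: -45/(-15) = 3, and -135/(-45) = 3, so r = 3.
Then A·3^1 = -15 gives A = -5, and f(k) = -5·3^k.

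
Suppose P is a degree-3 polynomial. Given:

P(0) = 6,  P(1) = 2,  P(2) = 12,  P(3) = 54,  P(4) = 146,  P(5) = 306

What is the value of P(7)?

902

First differences: -4, 10, 42, 92, 160. Second differences: 14, 32, 50, 68. Third differences: 18, 18, 18.
Level-3 differences are constant, so P has degree 3.
Fitting a degree-3 polynomial gives P(t) = 3t³ - 2t² - 5t + 6.
Then P(7) = 902.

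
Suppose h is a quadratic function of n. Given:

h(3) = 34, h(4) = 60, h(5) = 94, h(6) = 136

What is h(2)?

First differences: 26, 34, 42. Second differences: 8, 8.
Level-2 differences are constant, so h has degree 2.
Fitting a degree-2 polynomial gives h(n) = 4n² - 2n + 4.
Then h(2) = 16.

16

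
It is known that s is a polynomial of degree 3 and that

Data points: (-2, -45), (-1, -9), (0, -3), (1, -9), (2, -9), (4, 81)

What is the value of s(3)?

Write s(x) = ax³ + bx² + cx + d; the 6 given values yield a linear system in the 4 coefficients.
Solving, s(x) = 3x³ - 6x² - 3x - 3.
Then s(3) = 15.

15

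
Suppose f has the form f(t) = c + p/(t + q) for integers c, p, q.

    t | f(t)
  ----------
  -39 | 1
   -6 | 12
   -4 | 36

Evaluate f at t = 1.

-9

(f(t) − c)(t + q) = p for each data point; the three points give a linear system in c and q, then p follows.
Solving: c = 0, q = 3, p = -36, so f(t) = -36/(t + 3).
Then f(1) = 0 − 36/4 = -9.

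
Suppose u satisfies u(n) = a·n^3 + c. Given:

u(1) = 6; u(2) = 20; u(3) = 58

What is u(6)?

From u(1) = 6 and u(2) = 20: 1a + c = 6 and 8a + c = 20.
Subtracting: 7a = 14, so a = 2; then c = 6 − 2·1 = 4.
So u(n) = 2n³ + 4, and u(6) = 436.

436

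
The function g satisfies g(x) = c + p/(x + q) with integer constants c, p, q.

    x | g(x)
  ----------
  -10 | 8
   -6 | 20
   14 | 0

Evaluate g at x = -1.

(g(x) − c)(x + q) = p for each data point; the three points give a linear system in c and q, then p follows.
Solving: c = 2, q = 4, p = -36, so g(x) = 2 − 36/(x + 4).
Then g(-1) = 2 − 36/3 = -10.

-10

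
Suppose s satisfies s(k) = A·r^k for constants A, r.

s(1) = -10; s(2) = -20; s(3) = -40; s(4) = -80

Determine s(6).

-320

Consecutive ratio: -20/(-10) = 2, and -40/(-20) = 2, so r = 2.
Then A·2^1 = -10 gives A = -5, and s(k) = -5·2^k.
s(6) = -5·2^6 = -320.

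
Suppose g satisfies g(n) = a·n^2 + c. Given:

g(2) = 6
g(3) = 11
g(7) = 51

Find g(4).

From g(2) = 6 and g(3) = 11: 4a + c = 6 and 9a + c = 11.
Subtracting: 5a = 5, so a = 1; then c = 6 − 1·4 = 2.
So g(n) = 1n² + 2, and g(4) = 18.

18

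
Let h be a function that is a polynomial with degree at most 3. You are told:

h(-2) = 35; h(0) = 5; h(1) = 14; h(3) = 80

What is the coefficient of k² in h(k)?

Write h(k) = ak³ + bk² + ck + d; the 4 given values yield a linear system in the 4 coefficients.
Solving, the leading coefficient vanishes, and h(k) = 8k² + k + 5.
The coefficient of k² is 8.

8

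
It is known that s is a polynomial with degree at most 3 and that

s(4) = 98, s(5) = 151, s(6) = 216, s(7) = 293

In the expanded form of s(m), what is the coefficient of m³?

Write s(m) = am³ + bm² + cm + d; the 4 given values yield a linear system in the 4 coefficients.
Solving, the leading coefficient vanishes, and s(m) = 6m² - m + 6.
The coefficient of m³ is 0.

0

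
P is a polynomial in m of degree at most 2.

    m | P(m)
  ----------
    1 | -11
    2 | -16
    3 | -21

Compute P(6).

-36

First differences: -5, -5.
Level-1 differences are constant, so P has degree 1.
Fitting a degree-1 polynomial gives P(m) = -5m - 6.
Then P(6) = -36.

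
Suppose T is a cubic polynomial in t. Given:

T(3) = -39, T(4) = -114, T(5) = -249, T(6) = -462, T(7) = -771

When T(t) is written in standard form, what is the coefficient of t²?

6

First differences: -75, -135, -213, -309. Second differences: -60, -78, -96. Third differences: -18, -18.
Level-3 differences are constant, so T has degree 3.
Fitting a degree-3 polynomial gives T(t) = -3t³ + 6t² - 6t + 6.
The coefficient of t² is 6.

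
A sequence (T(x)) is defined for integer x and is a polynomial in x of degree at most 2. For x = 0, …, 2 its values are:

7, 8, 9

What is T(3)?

First differences: 1, 1.
Level-1 differences are constant, so T has degree 1.
Fitting a degree-1 polynomial gives T(x) = x + 7.
Then T(3) = 10.

10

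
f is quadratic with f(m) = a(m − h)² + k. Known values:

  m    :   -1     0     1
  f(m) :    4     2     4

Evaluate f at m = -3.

First differences -2, 2; second difference 4 = 2a, so a = 2.
Expanding, the m-coefficient is −2ah = -4h; matching it to the data gives h = 0, and then k = 2.
So f(m) = 2(m + 0)² + 2.
f(-3) = 2·(-3)² + 2 = 20.

20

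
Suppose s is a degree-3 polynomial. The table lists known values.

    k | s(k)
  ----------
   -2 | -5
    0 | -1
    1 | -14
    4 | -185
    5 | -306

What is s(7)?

Write s(k) = ak³ + bk² + ck + d; the 5 given values yield a linear system in the 4 coefficients.
Solving, s(k) = -k³ - 6k² - 6k - 1.
Then s(7) = -680.

-680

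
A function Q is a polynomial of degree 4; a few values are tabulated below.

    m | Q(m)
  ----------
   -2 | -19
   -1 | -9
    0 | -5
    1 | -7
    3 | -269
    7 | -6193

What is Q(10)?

-24055

Write Q(m) = am^4 + bm³ + cm² + dm + e; the 6 given values yield a linear system in the 5 coefficients.
Solving, Q(m) = -2m^4 - 4m³ - m² + 5m - 5.
Then Q(10) = -24055.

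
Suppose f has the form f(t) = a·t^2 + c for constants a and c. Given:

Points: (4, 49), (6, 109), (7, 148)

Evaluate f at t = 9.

From f(4) = 49 and f(6) = 109: 16a + c = 49 and 36a + c = 109.
Subtracting: 20a = 60, so a = 3; then c = 49 − 3·16 = 1.
So f(t) = 3t² + 1, and f(9) = 244.

244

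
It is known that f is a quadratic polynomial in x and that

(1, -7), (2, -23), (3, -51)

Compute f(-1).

-11

Write f(x) = ax² + bx + c; the 3 given values yield a linear system in the 3 coefficients.
Solving, f(x) = -6x² + 2x - 3.
Then f(-1) = -11.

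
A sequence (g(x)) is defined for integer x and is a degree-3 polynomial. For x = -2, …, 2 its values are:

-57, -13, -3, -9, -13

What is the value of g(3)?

3

First differences: 44, 10, -6, -4. Second differences: -34, -16, 2. Third differences: 18, 18.
Level-3 differences are constant, so g has degree 3.
Extending the table by one column gives the next first difference 16, so g(3) = -13 + 16 = 3.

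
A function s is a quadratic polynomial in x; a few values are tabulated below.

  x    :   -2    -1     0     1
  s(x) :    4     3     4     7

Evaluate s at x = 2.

12

First differences: -1, 1, 3. Second differences: 2, 2.
Level-2 differences are constant, so s has degree 2.
Extending the table by one column gives the next first difference 5, so s(2) = 7 + 5 = 12.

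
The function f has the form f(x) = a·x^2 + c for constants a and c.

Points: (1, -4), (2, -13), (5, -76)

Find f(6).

-109

From f(1) = -4 and f(2) = -13: 1a + c = -4 and 4a + c = -13.
Subtracting: 3a = -9, so a = -3; then c = -4 − (-3)·1 = -1.
So f(x) = -3x² − 1, and f(6) = -109.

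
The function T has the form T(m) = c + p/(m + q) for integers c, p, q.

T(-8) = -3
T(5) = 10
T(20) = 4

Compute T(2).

22

(T(m) − c)(m + q) = p for each data point; the three points give a linear system in c and q, then p follows.
Solving: c = 2, q = 0, p = 40, so T(m) = 2 + 40/(m + 0).
Then T(2) = 2 + 40/2 = 22.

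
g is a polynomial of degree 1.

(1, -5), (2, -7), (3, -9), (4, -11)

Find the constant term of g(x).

First differences: -2, -2, -2.
Level-1 differences are constant, so g has degree 1.
Fitting a degree-1 polynomial gives g(x) = -2x - 3.
The constant term is g(0) = -3.

-3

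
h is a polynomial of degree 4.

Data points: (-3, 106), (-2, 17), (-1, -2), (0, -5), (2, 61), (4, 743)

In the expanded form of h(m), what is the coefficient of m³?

Write h(m) = am^4 + bm³ + cm² + dm + e; the 6 given values yield a linear system in the 5 coefficients.
Solving, h(m) = 2m^4 + 3m³ + 3m² - m - 5.
The coefficient of m³ is 3.

3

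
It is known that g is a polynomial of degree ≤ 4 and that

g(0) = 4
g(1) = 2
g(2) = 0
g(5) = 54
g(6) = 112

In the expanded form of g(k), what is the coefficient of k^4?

0

Write g(k) = ak^4 + bk³ + ck² + dk + e; the 5 given values yield a linear system in the 5 coefficients.
Solving, the leading coefficient vanishes, and g(k) = k³ - 3k² + 4.
The coefficient of k^4 is 0.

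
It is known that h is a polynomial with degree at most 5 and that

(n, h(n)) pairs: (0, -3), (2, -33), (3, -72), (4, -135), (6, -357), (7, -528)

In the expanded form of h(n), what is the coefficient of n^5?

0

Write h(n) = an^5 + bn^4 + cn³ + dn² + en + p; the 6 given values yield a linear system in the 6 coefficients.
Solving, the top 2 coefficients vanish, and h(n) = -n³ - 3n² - 5n - 3.
The coefficient of n^5 is 0.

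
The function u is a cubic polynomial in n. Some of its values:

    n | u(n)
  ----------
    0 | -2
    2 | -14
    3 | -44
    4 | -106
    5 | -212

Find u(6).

Write u(n) = an³ + bn² + cn + d; the 5 given values yield a linear system in the 4 coefficients.
Solving, u(n) = -2n³ + 2n² - 2n - 2.
Then u(6) = -374.

-374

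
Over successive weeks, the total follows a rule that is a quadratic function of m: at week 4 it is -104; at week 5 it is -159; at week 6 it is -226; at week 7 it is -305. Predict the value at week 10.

-614

Write the value at m as Q(m).
First differences: -55, -67, -79. Second differences: -12, -12.
Level-2 differences are constant, so Q has degree 2.
Fitting a degree-2 polynomial gives Q(m) = -6m² - m - 4.
Then Q(10) = -614.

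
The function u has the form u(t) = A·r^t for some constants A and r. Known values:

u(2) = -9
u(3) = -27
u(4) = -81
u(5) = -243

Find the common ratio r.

3

Consecutive ratio: -27/(-9) = 3, and -81/(-27) = 3, so r = 3.
Then A·3^2 = -9 gives A = -1, and u(t) = -1·3^t.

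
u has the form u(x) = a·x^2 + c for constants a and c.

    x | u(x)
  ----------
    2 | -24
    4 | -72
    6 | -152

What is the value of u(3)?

From u(2) = -24 and u(4) = -72: 4a + c = -24 and 16a + c = -72.
Subtracting: 12a = -48, so a = -4; then c = -24 − (-4)·4 = -8.
So u(x) = -4x² − 8, and u(3) = -44.

-44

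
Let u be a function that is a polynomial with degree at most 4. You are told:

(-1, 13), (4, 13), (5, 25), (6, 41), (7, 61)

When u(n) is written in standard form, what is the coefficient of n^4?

0

Write u(n) = an^4 + bn³ + cn² + dn + e; the 5 given values yield a linear system in the 5 coefficients.
Solving, the top 2 coefficients vanish, and u(n) = 2n² - 6n + 5.
The coefficient of n^4 is 0.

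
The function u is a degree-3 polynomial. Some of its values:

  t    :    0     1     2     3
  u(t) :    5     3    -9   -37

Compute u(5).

Write u(t) = at³ + bt² + ct + d; the 4 given values yield a linear system in the 4 coefficients.
Solving, u(t) = -t³ - 2t² + t + 5.
Then u(5) = -165.

-165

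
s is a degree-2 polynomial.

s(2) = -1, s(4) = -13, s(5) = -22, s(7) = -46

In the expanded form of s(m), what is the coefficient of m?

0

Write s(m) = am² + bm + c; the 4 given values yield a linear system in the 3 coefficients.
Solving, s(m) = -m² + 3.
The coefficient of m is 0.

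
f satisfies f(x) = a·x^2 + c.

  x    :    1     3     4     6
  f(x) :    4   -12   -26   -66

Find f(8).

From f(1) = 4 and f(3) = -12: 1a + c = 4 and 9a + c = -12.
Subtracting: 8a = -16, so a = -2; then c = 4 − (-2)·1 = 6.
So f(x) = -2x² + 6, and f(8) = -122.

-122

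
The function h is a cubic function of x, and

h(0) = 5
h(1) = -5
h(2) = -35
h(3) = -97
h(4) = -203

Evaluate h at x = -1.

7

First differences: -10, -30, -62, -106. Second differences: -20, -32, -44. Third differences: -12, -12.
Level-3 differences are constant, so h has degree 3.
Fitting a degree-3 polynomial gives h(x) = -2x³ - 4x² - 4x + 5.
Then h(-1) = 7.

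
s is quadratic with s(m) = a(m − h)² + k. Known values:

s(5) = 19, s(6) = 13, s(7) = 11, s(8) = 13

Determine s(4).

First differences -6, -2, 2; second difference 4 = 2a, so a = 2.
Expanding, the m-coefficient is −2ah = -4h; matching it to the data gives h = 7, and then k = 11.
So s(m) = 2(m − 7)² + 11.
s(4) = 2·(-3)² + 11 = 29.

29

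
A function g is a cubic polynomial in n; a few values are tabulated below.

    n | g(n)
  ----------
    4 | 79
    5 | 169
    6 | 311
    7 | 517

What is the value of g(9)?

Write g(n) = an³ + bn² + cn + d; the 4 given values yield a linear system in the 4 coefficients.
Solving, g(n) = 2n³ - 4n² + 4n - 1.
Then g(9) = 1169.

1169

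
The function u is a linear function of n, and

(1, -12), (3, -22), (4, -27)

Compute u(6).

Write u(n) = an + b; the 3 given values yield a linear system in the 2 coefficients.
Solving, u(n) = -5n - 7.
Then u(6) = -37.

-37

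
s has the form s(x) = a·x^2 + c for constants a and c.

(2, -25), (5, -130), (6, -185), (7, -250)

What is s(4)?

From s(2) = -25 and s(5) = -130: 4a + c = -25 and 25a + c = -130.
Subtracting: 21a = -105, so a = -5; then c = -25 − (-5)·4 = -5.
So s(x) = -5x² − 5, and s(4) = -85.

-85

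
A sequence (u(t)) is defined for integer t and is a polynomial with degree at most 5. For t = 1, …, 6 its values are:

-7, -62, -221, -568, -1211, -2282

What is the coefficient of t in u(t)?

-3

First differences: -55, -159, -347, -643, -1071. Second differences: -104, -188, -296, -428. Third differences: -84, -108, -132. Fourth differences: -24, -24.
Level-4 differences are constant, so u has degree 4.
Fitting a degree-4 polynomial gives u(t) = -t^4 - 4t³ - 3t² - 3t + 4.
The coefficient of t is -3.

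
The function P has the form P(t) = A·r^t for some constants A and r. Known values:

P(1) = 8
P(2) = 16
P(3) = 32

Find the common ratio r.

Consecutive ratio: 16/8 = 2, and 32/16 = 2, so r = 2.
Then A·2^1 = 8 gives A = 4, and P(t) = 4·2^t.

2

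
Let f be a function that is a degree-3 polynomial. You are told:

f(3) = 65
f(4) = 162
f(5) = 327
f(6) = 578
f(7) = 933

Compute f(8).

Write f(k) = ak³ + bk² + ck + d; the 5 given values yield a linear system in the 4 coefficients.
Solving, f(k) = 3k³ - 2k² + 2.
Then f(8) = 1410.

1410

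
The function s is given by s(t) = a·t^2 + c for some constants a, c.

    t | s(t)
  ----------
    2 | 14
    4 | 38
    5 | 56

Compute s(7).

104

From s(2) = 14 and s(4) = 38: 4a + c = 14 and 16a + c = 38.
Subtracting: 12a = 24, so a = 2; then c = 14 − 2·4 = 6.
So s(t) = 2t² + 6, and s(7) = 104.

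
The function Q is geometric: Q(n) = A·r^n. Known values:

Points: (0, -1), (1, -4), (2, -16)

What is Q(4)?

-256

Consecutive ratio: -4/(-1) = 4, and -16/(-4) = 4, so r = 4.
Then A·4^0 = -1 gives A = -1, and Q(n) = -1·4^n.
Q(4) = -1·4^4 = -256.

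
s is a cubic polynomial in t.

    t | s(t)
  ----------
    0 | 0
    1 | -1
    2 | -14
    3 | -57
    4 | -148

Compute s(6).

First differences: -1, -13, -43, -91. Second differences: -12, -30, -48. Third differences: -18, -18.
Level-3 differences are constant, so s has degree 3.
Fitting a degree-3 polynomial gives s(t) = -3t³ + 3t² - t.
Then s(6) = -546.

-546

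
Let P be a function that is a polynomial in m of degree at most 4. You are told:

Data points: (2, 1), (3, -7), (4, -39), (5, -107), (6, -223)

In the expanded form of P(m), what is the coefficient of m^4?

0

First differences: -8, -32, -68, -116. Second differences: -24, -36, -48. Third differences: -12, -12.
Level-3 differences are constant, so P has degree 3.
Fitting a degree-3 polynomial gives P(m) = -2m³ + 6m² - 7.
The coefficient of m^4 is 0.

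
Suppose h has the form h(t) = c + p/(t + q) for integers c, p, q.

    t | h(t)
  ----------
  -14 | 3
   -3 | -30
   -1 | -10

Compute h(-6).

(h(t) − c)(t + q) = p for each data point; the three points give a linear system in c and q, then p follows.
Solving: c = 0, q = 4, p = -30, so h(t) = -30/(t + 4).
Then h(-6) = 0 − 30/(-2) = 15.

15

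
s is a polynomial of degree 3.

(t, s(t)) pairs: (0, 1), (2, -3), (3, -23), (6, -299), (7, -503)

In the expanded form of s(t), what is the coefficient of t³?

Write s(t) = at³ + bt² + ct + d; the 5 given values yield a linear system in the 4 coefficients.
Solving, s(t) = -2t³ + 4t² - 2t + 1.
The coefficient of t³ is -2.

-2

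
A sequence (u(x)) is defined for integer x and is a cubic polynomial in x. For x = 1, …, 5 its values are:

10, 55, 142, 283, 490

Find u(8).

1627

First differences: 45, 87, 141, 207. Second differences: 42, 54, 66. Third differences: 12, 12.
Level-3 differences are constant, so u has degree 3.
Fitting a degree-3 polynomial gives u(x) = 2x³ + 9x² + 4x - 5.
Then u(8) = 1627.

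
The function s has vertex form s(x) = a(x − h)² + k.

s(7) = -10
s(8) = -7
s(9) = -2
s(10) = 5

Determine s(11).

14

First differences 3, 5, 7; second difference 2 = 2a, so a = 1.
Expanding, the x-coefficient is −2ah = -2h; matching it to the data gives h = 6, and then k = -11.
So s(x) = 1(x − 6)² − 11.
s(11) = 1·5² − 11 = 14.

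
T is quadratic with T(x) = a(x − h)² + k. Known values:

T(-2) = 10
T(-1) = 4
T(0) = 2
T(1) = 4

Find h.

0

First differences -6, -2, 2; second difference 4 = 2a, so a = 2.
Expanding, the x-coefficient is −2ah = -4h; matching it to the data gives h = 0, and then k = 2.
So T(x) = 2(x + 0)² + 2.
Hence h = 0.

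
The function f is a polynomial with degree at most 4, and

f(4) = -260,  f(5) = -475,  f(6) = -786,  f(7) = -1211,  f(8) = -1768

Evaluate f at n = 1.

-11

First differences: -215, -311, -425, -557. Second differences: -96, -114, -132. Third differences: -18, -18.
Level-3 differences are constant, so f has degree 3.
Fitting a degree-3 polynomial gives f(n) = -3n³ - 3n² - 5n.
Then f(1) = -11.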